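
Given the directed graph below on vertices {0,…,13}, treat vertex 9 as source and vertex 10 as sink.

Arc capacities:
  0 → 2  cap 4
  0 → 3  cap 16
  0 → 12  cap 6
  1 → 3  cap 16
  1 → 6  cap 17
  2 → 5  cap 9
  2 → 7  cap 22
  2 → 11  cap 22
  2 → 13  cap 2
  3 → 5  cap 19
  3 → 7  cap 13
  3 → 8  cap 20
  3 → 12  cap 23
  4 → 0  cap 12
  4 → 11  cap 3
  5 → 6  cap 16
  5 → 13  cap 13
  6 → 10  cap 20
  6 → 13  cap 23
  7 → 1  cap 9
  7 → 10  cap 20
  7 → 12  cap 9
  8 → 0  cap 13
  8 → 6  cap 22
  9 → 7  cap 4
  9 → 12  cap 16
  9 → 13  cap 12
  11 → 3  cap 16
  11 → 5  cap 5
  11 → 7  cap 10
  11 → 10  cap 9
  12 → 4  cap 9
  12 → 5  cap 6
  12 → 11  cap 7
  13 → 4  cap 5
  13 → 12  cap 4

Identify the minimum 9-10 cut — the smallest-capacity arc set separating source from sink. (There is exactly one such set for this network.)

augment #1: 9→7→10 push 4
augment #2: 9→12→11→10 push 7
augment #3: 9→12→4→11→10 push 2
augment #4: 9→12→5→6→10 push 6
augment #5: 9→12→4→11→7→10 push 1
augment #6: 9→13→4→0→2→7→10 push 4
augment #7: 9→13→4→0→3→7→10 push 1
augment #8: 9→13→12→4→0→3→7→10 push 4
max flow = 29; residual-reachable set from 9 gives S-side
cut edges (S→T): {(9,7), (9,12), (13,4), (13,12)} total cap 29

Min-cut arcs: {(9,7), (9,12), (13,4), (13,12)} (total capacity 29)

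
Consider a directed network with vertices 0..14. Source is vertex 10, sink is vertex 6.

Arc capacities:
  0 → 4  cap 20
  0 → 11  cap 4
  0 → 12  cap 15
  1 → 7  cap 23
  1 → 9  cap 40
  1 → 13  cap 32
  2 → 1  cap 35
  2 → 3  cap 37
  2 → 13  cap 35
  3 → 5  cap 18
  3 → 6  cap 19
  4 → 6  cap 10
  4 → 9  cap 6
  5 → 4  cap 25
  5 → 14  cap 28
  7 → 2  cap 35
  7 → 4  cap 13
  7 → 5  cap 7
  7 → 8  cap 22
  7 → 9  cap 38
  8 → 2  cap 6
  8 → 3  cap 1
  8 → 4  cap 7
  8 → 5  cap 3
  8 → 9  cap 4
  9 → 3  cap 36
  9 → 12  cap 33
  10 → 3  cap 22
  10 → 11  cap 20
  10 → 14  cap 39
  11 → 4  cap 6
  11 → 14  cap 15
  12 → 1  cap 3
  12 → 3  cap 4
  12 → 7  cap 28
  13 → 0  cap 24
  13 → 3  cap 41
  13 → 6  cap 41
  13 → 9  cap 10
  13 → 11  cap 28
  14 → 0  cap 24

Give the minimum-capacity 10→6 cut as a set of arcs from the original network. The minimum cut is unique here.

Min-cut arcs: {(0,12), (3,6), (4,6), (4,9)} (total capacity 50)

augment #1: 10→3→6 push 19
augment #2: 10→11→4→6 push 6
augment #3: 10→3→5→4→6 push 3
augment #4: 10→14→0→4→6 push 1
augment #5: 10→14→0→12→1→13→6 push 3
augment #6: 10→14→0→12→7→2→13→6 push 12
augment #7: 10→14→0→4→9→12→7→2→13→6 push 6
max flow = 50; residual-reachable set from 10 gives S-side
cut edges (S→T): {(0,12), (3,6), (4,6), (4,9)} total cap 50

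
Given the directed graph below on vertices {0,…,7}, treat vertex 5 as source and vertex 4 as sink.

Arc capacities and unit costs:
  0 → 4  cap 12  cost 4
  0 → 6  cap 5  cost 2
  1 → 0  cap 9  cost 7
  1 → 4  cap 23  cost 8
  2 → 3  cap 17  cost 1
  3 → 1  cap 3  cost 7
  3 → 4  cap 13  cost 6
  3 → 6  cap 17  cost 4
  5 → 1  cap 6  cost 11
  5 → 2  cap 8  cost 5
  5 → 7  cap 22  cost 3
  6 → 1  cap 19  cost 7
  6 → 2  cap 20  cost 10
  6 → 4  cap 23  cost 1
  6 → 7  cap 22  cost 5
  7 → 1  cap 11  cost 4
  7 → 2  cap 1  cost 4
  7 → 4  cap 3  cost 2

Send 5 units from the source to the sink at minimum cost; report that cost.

shortest-cost path #1: 5→7→4 push 3 @ unit cost 5 (adds 15)
shortest-cost path #2: 5→2→3→6→4 push 2 @ unit cost 11 (adds 22)
total cost = 37

Minimum cost for 5 units: 37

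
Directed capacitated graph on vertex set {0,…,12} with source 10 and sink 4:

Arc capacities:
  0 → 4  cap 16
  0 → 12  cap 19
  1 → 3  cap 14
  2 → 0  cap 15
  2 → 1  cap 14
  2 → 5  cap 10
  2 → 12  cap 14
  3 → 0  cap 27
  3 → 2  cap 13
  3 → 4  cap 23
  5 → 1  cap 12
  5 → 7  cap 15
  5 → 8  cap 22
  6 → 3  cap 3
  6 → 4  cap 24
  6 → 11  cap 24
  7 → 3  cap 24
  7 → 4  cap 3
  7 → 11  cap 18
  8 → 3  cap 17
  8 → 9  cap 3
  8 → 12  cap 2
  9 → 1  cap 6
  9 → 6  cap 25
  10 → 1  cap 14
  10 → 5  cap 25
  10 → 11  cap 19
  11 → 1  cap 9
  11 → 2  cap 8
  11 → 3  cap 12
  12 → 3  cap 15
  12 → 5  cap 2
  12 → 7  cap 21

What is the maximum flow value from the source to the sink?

augment #1: 10→1→3→4 bottleneck 14, total now 14
augment #2: 10→5→7→4 bottleneck 3, total now 17
augment #3: 10→11→3→4 bottleneck 9, total now 26
augment #4: 10→11→2→0→4 bottleneck 8, total now 34
augment #5: 10→11→3→0→4 bottleneck 2, total now 36
augment #6: 10→5→7→3→0→4 bottleneck 6, total now 42
augment #7: 10→5→8→9→6→4 bottleneck 3, total now 45

Maximum flow value: 45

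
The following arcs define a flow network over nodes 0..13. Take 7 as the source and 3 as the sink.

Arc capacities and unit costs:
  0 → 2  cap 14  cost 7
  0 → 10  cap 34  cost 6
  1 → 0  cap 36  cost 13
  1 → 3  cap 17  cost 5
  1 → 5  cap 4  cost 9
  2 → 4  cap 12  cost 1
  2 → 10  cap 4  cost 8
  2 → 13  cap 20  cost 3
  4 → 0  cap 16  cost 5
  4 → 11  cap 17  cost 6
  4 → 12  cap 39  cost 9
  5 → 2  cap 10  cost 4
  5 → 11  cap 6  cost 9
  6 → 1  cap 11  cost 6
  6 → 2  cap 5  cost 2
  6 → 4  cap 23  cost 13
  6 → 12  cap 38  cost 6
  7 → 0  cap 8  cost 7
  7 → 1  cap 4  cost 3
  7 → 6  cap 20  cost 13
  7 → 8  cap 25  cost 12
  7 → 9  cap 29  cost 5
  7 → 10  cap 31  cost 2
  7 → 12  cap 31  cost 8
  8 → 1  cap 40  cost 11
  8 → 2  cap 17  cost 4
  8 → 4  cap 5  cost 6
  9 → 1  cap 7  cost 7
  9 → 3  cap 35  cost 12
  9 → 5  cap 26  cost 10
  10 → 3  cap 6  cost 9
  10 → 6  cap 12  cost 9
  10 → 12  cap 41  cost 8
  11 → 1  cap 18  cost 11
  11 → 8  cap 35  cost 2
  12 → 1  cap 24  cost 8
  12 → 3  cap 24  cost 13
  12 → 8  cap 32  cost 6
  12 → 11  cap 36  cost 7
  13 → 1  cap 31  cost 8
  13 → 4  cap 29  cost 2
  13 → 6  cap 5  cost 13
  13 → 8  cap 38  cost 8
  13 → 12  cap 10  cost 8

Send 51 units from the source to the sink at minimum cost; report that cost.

shortest-cost path #1: 7→1→3 push 4 @ unit cost 8 (adds 32)
shortest-cost path #2: 7→10→3 push 6 @ unit cost 11 (adds 66)
shortest-cost path #3: 7→9→3 push 29 @ unit cost 17 (adds 493)
shortest-cost path #4: 7→12→3 push 12 @ unit cost 21 (adds 252)
total cost = 843

Minimum cost for 51 units: 843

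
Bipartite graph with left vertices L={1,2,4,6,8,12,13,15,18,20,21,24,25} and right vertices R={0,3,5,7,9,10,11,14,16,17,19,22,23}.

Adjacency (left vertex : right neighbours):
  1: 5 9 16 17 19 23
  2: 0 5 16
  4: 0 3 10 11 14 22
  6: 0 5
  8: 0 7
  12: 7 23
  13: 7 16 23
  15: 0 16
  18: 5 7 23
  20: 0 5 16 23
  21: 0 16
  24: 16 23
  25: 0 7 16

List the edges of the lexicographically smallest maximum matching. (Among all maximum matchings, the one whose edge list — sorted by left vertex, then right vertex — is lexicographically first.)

|M| = 7 (so the lex-smallest maximum matching has 7 edges)
process left vertices in ascending order; for each, take the smallest-labelled available neighbour that still permits 7 edges overall, or leave it unmatched if none does
lex-smallest matching: {1-9, 2-0, 4-3, 6-5, 8-7, 12-23, 13-16}

Lex-smallest maximum matching: {(1,9), (2,0), (4,3), (6,5), (8,7), (12,23), (13,16)}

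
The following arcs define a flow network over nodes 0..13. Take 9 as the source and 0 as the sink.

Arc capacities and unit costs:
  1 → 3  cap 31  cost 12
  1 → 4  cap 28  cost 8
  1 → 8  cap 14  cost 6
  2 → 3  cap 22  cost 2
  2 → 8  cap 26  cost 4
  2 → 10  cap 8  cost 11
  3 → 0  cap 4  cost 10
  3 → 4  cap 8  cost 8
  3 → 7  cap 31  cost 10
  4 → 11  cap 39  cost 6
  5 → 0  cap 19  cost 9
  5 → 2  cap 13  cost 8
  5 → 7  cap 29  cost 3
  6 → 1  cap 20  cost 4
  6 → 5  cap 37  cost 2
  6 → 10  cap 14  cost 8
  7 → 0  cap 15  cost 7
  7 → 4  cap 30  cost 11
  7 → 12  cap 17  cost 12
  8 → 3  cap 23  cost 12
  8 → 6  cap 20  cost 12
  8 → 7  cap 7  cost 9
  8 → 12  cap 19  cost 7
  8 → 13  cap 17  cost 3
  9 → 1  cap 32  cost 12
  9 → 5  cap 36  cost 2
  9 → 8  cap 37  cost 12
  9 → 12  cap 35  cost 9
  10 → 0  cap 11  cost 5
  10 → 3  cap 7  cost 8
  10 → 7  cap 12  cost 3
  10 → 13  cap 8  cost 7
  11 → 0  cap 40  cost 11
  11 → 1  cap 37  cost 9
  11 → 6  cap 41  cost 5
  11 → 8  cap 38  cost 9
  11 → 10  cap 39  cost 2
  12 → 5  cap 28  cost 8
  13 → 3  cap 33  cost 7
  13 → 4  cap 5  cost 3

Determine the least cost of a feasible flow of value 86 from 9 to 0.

shortest-cost path #1: 9→5→0 push 19 @ unit cost 11 (adds 209)
shortest-cost path #2: 9→5→7→0 push 15 @ unit cost 12 (adds 180)
shortest-cost path #3: 9→5→2→3→0 push 2 @ unit cost 22 (adds 44)
shortest-cost path #4: 9→8→13→4→11→10→0 push 5 @ unit cost 31 (adds 155)
shortest-cost path #5: 9→8→13→3→0 push 2 @ unit cost 32 (adds 64)
shortest-cost path #6: 9→1→4→11→10→0 push 6 @ unit cost 33 (adds 198)
shortest-cost path #7: 9→1→4→11→0 push 22 @ unit cost 37 (adds 814)
shortest-cost path #8: 9→8→13→3→2→10→11→0 push 2 @ unit cost 40 (adds 80)
shortest-cost path #9: 9→8→6→10→11→0 push 9 @ unit cost 41 (adds 369)
shortest-cost path #10: 9→8→6→10→2→5→7→4→11→0 push 2 @ unit cost 44 (adds 88)
shortest-cost path #11: 9→8→13→3→4→11→0 push 2 @ unit cost 47 (adds 94)
total cost = 2295

Minimum cost for 86 units: 2295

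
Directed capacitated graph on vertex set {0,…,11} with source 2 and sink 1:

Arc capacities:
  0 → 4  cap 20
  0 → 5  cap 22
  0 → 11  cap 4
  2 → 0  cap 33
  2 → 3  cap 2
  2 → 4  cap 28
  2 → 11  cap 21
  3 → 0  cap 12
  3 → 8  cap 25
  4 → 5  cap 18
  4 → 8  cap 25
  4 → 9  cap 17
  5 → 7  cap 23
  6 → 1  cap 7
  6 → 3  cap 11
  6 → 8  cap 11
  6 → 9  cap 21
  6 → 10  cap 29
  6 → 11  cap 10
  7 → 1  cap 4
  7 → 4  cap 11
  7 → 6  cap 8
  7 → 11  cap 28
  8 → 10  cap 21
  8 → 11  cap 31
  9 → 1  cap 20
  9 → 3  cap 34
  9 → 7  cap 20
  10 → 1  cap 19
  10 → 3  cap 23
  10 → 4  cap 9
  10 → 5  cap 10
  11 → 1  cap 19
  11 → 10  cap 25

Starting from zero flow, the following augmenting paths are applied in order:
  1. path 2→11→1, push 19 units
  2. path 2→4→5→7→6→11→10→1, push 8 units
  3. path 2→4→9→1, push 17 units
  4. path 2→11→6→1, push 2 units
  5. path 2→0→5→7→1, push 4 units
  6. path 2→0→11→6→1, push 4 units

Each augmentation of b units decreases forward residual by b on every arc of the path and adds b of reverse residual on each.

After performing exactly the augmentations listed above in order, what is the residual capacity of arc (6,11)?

after path 1 (2→11→1, push 19): res(6,11)=10
after path 2 (2→4→5→7→6→11→10→1, push 8): res(6,11)=2
after path 3 (2→4→9→1, push 17): res(6,11)=2
after path 4 (2→11→6→1, push 2): res(6,11)=4
after path 5 (2→0→5→7→1, push 4): res(6,11)=4
after path 6 (2→0→11→6→1, push 4): res(6,11)=8

Residual capacity of (6,11): 8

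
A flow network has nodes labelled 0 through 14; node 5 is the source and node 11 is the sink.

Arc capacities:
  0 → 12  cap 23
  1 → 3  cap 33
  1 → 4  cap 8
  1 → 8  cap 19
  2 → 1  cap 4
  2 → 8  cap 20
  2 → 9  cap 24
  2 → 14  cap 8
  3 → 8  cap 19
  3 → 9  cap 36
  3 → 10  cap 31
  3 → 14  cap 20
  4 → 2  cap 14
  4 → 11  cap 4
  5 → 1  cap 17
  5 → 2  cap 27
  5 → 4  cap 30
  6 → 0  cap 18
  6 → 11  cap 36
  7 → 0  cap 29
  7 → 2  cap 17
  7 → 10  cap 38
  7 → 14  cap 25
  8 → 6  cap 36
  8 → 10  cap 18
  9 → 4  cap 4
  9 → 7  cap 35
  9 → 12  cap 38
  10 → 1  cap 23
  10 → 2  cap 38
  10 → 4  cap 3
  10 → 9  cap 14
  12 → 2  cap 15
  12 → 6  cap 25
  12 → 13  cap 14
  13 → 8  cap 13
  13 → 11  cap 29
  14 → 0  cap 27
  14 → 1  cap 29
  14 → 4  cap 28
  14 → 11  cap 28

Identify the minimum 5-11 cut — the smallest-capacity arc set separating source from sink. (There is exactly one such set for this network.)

augment #1: 5→4→11 push 4
augment #2: 5→2→14→11 push 8
augment #3: 5→1→3→14→11 push 17
augment #4: 5→2→8→6→11 push 19
augment #5: 5→4→2→8→6→11 push 1
augment #6: 5→4→2→1→3→14→11 push 3
augment #7: 5→4→2→1→8→6→11 push 1
augment #8: 5→4→2→9→12→6→11 push 9
max flow = 62; residual-reachable set from 5 gives S-side
cut edges (S→T): {(4,2), (4,11), (5,1), (5,2)} total cap 62

Min-cut arcs: {(4,2), (4,11), (5,1), (5,2)} (total capacity 62)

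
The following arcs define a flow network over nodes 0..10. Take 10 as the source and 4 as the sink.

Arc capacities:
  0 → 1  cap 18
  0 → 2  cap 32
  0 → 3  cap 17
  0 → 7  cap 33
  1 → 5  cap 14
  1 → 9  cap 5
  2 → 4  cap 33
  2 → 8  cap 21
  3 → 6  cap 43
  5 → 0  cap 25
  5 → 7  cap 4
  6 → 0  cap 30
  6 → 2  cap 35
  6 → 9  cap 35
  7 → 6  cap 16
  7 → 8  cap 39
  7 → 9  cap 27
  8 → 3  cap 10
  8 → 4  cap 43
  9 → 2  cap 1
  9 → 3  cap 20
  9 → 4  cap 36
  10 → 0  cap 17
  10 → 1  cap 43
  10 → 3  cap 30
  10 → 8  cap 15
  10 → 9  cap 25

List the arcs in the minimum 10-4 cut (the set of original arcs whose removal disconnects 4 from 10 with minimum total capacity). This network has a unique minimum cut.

augment #1: 10→8→4 push 15
augment #2: 10→9→4 push 25
augment #3: 10→0→2→4 push 17
augment #4: 10→1→9→4 push 5
augment #5: 10→3→6→2→4 push 16
augment #6: 10→3→6→9→4 push 6
augment #7: 10→1→5→7→8→4 push 4
augment #8: 10→3→6→2→8→4 push 8
augment #9: 10→1→5→0→2→8→4 push 10
max flow = 106; residual-reachable set from 10 gives S-side
cut edges (S→T): {(1,5), (1,9), (10,0), (10,3), (10,8), (10,9)} total cap 106

Min-cut arcs: {(1,5), (1,9), (10,0), (10,3), (10,8), (10,9)} (total capacity 106)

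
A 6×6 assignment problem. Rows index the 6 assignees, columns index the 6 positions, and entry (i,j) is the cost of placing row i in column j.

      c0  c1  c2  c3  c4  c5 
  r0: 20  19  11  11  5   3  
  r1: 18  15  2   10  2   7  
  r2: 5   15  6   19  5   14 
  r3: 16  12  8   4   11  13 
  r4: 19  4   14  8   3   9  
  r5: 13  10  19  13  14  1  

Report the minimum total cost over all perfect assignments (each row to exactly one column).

Minimum assignment cost: 21

optimal assignment: row0→col4 (cost 5), row1→col2 (cost 2), row2→col0 (cost 5), row3→col3 (cost 4), row4→col1 (cost 4), row5→col5 (cost 1)
total = 5 + 2 + 5 + 4 + 4 + 1 = 21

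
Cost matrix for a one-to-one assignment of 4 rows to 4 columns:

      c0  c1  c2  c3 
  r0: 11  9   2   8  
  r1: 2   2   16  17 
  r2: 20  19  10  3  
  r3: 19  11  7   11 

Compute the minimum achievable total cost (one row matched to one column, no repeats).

Minimum assignment cost: 18

optimal assignment: row0→col2 (cost 2), row1→col0 (cost 2), row2→col3 (cost 3), row3→col1 (cost 11)
total = 2 + 2 + 3 + 11 = 18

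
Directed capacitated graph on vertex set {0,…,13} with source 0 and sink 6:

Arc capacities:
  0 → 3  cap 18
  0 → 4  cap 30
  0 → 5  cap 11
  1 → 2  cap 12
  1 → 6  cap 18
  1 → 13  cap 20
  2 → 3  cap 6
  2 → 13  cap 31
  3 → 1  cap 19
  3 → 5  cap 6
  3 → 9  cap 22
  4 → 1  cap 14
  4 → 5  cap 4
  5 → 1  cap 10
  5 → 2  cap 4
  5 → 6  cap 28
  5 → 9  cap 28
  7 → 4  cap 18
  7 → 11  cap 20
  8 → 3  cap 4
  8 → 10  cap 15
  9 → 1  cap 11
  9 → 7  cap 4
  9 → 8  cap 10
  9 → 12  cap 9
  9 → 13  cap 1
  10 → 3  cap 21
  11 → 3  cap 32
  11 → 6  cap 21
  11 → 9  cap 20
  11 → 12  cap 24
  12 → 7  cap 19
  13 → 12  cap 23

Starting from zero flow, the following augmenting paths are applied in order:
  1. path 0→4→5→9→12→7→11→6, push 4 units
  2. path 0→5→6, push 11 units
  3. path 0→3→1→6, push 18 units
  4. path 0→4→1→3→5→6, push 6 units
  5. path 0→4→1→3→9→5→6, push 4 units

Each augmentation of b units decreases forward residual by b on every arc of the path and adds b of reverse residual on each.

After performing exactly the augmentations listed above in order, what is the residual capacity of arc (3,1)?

Residual capacity of (3,1): 11

after path 1 (0→4→5→9→12→7→11→6, push 4): res(3,1)=19
after path 2 (0→5→6, push 11): res(3,1)=19
after path 3 (0→3→1→6, push 18): res(3,1)=1
after path 4 (0→4→1→3→5→6, push 6): res(3,1)=7
after path 5 (0→4→1→3→9→5→6, push 4): res(3,1)=11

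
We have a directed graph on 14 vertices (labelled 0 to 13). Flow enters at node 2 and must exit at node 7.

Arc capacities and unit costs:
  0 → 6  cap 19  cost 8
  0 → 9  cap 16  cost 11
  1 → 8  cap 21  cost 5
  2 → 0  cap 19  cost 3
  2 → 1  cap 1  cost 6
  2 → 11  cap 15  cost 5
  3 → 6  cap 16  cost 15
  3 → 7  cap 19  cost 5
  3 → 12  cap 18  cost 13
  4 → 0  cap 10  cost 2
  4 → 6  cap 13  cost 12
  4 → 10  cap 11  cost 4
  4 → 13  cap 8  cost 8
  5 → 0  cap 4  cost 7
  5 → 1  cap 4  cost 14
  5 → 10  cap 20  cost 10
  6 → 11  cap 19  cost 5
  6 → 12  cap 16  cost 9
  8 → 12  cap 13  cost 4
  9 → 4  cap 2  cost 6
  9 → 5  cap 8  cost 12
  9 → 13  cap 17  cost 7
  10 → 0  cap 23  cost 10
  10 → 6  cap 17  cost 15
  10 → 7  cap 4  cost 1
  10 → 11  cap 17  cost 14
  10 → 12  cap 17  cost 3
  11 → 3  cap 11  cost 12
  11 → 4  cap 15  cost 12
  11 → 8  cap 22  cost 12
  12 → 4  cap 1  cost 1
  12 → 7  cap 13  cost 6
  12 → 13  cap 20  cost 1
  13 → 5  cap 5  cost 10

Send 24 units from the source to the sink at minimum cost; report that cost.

shortest-cost path #1: 2→1→8→12→7 push 1 @ unit cost 21 (adds 21)
shortest-cost path #2: 2→11→3→7 push 11 @ unit cost 22 (adds 242)
shortest-cost path #3: 2→11→4→10→7 push 4 @ unit cost 22 (adds 88)
shortest-cost path #4: 2→0→6→12→7 push 8 @ unit cost 26 (adds 208)
total cost = 559

Minimum cost for 24 units: 559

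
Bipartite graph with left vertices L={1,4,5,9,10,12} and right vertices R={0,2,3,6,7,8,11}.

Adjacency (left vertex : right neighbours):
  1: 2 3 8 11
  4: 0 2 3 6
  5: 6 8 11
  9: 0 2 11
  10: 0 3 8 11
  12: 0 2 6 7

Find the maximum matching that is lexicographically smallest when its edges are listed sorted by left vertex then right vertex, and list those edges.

|M| = 6 (so the lex-smallest maximum matching has 6 edges)
process left vertices in ascending order; for each, take the smallest-labelled available neighbour that still permits 6 edges overall, or leave it unmatched if none does
lex-smallest matching: {1-2, 4-0, 5-6, 9-11, 10-3, 12-7}

Lex-smallest maximum matching: {(1,2), (4,0), (5,6), (9,11), (10,3), (12,7)}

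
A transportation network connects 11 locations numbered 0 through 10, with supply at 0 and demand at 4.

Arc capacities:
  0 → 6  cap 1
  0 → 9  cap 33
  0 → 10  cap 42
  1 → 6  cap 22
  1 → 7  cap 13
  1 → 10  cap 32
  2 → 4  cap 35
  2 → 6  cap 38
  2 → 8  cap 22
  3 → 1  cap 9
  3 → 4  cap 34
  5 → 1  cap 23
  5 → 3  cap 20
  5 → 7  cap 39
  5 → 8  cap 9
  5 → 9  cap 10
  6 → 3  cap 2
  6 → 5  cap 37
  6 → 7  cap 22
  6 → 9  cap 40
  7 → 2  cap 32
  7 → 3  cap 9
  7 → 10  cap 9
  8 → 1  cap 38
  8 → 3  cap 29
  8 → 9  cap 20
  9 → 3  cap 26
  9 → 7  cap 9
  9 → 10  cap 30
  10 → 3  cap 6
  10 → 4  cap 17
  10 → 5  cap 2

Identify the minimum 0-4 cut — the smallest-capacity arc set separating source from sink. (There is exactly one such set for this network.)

augment #1: 0→10→4 push 17
augment #2: 0→6→3→4 push 1
augment #3: 0→9→3→4 push 26
augment #4: 0→10→3→4 push 6
augment #5: 0→9→7→2→4 push 7
augment #6: 0→10→5→3→4 push 1
augment #7: 0→10→5→7→2→4 push 1
max flow = 59; residual-reachable set from 0 gives S-side
cut edges (S→T): {(0,6), (0,9), (10,3), (10,4), (10,5)} total cap 59

Min-cut arcs: {(0,6), (0,9), (10,3), (10,4), (10,5)} (total capacity 59)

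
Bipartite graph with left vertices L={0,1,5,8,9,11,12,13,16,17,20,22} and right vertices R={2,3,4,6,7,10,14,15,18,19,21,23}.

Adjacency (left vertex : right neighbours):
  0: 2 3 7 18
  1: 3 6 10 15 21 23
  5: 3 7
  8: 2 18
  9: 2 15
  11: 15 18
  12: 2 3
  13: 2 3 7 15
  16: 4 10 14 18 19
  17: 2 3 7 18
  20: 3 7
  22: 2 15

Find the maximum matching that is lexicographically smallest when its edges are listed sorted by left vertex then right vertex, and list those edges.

|M| = 7 (so the lex-smallest maximum matching has 7 edges)
process left vertices in ascending order; for each, take the smallest-labelled available neighbour that still permits 7 edges overall, or leave it unmatched if none does
lex-smallest matching: {0-2, 1-6, 5-3, 8-18, 9-15, 13-7, 16-4}

Lex-smallest maximum matching: {(0,2), (1,6), (5,3), (8,18), (9,15), (13,7), (16,4)}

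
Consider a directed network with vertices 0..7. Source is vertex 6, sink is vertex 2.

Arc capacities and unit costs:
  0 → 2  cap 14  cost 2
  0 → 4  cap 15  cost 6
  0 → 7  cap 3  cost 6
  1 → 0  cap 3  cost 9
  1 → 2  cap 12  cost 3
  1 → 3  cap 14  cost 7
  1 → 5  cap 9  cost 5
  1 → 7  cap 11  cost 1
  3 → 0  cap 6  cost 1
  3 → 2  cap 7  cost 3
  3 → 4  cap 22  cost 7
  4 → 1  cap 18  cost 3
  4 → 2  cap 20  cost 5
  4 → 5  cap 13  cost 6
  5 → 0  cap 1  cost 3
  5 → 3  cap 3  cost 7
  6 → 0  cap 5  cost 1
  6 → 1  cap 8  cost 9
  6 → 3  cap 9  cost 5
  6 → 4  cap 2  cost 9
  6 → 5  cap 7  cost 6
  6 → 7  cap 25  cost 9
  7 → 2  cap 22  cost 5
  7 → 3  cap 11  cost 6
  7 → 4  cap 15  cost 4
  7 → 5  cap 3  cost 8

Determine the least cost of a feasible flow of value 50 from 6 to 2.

Minimum cost for 50 units: 578

shortest-cost path #1: 6→0→2 push 5 @ unit cost 3 (adds 15)
shortest-cost path #2: 6→3→2 push 7 @ unit cost 8 (adds 56)
shortest-cost path #3: 6→3→0→2 push 2 @ unit cost 8 (adds 16)
shortest-cost path #4: 6→5→0→2 push 1 @ unit cost 11 (adds 11)
shortest-cost path #5: 6→1→2 push 8 @ unit cost 12 (adds 96)
shortest-cost path #6: 6→7→2 push 22 @ unit cost 14 (adds 308)
shortest-cost path #7: 6→4→2 push 2 @ unit cost 14 (adds 28)
shortest-cost path #8: 6→5→3→0→2 push 3 @ unit cost 16 (adds 48)
total cost = 578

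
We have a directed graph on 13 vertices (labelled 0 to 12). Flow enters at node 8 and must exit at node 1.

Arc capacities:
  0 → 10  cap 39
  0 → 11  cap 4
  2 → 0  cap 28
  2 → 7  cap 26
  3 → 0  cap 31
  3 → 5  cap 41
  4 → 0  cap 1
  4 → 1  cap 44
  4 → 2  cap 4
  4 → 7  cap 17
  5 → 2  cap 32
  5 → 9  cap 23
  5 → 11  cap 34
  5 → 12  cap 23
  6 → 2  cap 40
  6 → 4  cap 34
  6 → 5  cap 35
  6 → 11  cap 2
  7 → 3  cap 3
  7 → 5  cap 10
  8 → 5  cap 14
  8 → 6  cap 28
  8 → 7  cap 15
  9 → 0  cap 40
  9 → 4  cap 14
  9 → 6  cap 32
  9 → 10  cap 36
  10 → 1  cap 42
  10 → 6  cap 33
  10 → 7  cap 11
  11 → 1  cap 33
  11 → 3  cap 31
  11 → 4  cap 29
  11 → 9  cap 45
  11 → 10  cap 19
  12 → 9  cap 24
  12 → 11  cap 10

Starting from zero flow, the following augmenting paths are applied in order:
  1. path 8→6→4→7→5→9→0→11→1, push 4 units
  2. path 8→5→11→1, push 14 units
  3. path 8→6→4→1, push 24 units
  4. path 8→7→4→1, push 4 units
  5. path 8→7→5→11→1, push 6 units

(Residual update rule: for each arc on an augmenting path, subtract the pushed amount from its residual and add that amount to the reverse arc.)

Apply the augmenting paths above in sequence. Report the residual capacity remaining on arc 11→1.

Residual capacity of (11,1): 9

after path 1 (8→6→4→7→5→9→0→11→1, push 4): res(11,1)=29
after path 2 (8→5→11→1, push 14): res(11,1)=15
after path 3 (8→6→4→1, push 24): res(11,1)=15
after path 4 (8→7→4→1, push 4): res(11,1)=15
after path 5 (8→7→5→11→1, push 6): res(11,1)=9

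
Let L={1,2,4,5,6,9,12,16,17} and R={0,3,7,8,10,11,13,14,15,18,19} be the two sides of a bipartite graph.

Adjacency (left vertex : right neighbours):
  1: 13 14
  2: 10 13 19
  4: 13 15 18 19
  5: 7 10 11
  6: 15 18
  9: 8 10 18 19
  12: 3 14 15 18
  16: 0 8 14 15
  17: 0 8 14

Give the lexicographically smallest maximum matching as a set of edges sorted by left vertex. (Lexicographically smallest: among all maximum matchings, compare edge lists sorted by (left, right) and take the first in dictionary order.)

Lex-smallest maximum matching: {(1,13), (2,10), (4,15), (5,7), (6,18), (9,8), (12,3), (16,0), (17,14)}

|M| = 9 (so the lex-smallest maximum matching has 9 edges)
process left vertices in ascending order; for each, take the smallest-labelled available neighbour that still permits 9 edges overall, or leave it unmatched if none does
lex-smallest matching: {1-13, 2-10, 4-15, 5-7, 6-18, 9-8, 12-3, 16-0, 17-14}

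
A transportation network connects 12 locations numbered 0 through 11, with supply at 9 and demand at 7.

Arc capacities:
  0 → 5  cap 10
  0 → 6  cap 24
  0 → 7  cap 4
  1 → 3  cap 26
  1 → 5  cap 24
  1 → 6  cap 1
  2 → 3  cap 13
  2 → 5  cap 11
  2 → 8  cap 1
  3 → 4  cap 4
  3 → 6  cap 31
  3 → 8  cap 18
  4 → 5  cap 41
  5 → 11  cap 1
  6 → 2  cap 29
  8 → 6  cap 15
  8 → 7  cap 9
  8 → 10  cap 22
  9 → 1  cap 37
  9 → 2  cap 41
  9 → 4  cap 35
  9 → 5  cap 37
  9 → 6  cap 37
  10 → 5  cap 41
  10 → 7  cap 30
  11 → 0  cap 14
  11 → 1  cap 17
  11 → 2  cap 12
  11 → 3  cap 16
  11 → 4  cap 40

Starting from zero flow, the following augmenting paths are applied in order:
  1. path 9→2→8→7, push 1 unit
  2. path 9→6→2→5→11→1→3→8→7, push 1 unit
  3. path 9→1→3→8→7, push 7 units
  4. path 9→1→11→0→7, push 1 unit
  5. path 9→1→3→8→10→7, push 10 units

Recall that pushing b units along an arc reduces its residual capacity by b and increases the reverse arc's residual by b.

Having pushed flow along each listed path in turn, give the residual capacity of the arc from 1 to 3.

after path 1 (9→2→8→7, push 1): res(1,3)=26
after path 2 (9→6→2→5→11→1→3→8→7, push 1): res(1,3)=25
after path 3 (9→1→3→8→7, push 7): res(1,3)=18
after path 4 (9→1→11→0→7, push 1): res(1,3)=18
after path 5 (9→1→3→8→10→7, push 10): res(1,3)=8

Residual capacity of (1,3): 8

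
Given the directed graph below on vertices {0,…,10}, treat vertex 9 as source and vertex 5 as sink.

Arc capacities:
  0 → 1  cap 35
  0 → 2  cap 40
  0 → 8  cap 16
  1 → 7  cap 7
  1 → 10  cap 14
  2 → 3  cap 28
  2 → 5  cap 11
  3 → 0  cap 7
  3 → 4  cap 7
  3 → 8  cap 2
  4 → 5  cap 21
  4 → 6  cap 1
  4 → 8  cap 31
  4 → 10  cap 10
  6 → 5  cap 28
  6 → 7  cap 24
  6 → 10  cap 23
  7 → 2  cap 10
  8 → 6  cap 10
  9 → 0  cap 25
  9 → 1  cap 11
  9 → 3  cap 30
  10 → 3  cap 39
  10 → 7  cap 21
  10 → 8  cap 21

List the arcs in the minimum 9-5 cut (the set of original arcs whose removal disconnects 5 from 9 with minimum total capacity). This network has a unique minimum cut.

Min-cut arcs: {(2,5), (3,4), (8,6)} (total capacity 28)

augment #1: 9→0→2→5 push 11
augment #2: 9→3→4→5 push 7
augment #3: 9→0→8→6→5 push 10
max flow = 28; residual-reachable set from 9 gives S-side
cut edges (S→T): {(2,5), (3,4), (8,6)} total cap 28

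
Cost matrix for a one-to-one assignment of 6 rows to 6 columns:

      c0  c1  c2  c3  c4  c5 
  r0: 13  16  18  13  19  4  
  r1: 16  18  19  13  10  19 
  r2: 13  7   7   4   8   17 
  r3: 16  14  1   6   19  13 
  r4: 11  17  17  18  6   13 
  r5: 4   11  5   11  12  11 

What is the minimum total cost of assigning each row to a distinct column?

Minimum assignment cost: 35

optimal assignment: row0→col5 (cost 4), row1→col3 (cost 13), row2→col1 (cost 7), row3→col2 (cost 1), row4→col4 (cost 6), row5→col0 (cost 4)
total = 4 + 13 + 7 + 1 + 6 + 4 = 35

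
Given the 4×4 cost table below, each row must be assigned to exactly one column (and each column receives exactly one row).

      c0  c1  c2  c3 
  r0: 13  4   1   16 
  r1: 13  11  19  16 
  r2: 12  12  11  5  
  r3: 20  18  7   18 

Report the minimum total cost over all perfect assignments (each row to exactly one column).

optimal assignment: row0→col1 (cost 4), row1→col0 (cost 13), row2→col3 (cost 5), row3→col2 (cost 7)
total = 4 + 13 + 5 + 7 = 29

Minimum assignment cost: 29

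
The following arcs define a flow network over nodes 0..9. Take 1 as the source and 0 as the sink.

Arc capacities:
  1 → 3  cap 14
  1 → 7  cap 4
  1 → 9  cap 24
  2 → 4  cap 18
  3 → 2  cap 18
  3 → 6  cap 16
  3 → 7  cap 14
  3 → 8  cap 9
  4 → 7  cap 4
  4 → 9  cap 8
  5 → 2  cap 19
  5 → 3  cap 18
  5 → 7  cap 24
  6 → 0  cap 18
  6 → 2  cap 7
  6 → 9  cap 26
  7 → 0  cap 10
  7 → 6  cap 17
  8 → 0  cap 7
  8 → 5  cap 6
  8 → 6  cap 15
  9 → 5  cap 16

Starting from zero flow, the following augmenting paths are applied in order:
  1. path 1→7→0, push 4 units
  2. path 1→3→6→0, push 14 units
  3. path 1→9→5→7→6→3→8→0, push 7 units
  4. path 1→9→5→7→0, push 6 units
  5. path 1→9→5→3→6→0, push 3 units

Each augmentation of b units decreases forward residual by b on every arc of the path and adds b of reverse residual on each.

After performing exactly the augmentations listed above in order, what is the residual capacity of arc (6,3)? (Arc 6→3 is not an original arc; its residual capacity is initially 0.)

Residual capacity of (6,3): 10

after path 1 (1→7→0, push 4): res(6,3)=0
after path 2 (1→3→6→0, push 14): res(6,3)=14
after path 3 (1→9→5→7→6→3→8→0, push 7): res(6,3)=7
after path 4 (1→9→5→7→0, push 6): res(6,3)=7
after path 5 (1→9→5→3→6→0, push 3): res(6,3)=10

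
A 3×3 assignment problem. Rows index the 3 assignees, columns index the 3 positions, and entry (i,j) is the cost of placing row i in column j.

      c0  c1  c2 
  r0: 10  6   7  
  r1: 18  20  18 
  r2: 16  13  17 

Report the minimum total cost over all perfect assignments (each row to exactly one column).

Minimum assignment cost: 38

optimal assignment: row0→col2 (cost 7), row1→col0 (cost 18), row2→col1 (cost 13)
total = 7 + 18 + 13 = 38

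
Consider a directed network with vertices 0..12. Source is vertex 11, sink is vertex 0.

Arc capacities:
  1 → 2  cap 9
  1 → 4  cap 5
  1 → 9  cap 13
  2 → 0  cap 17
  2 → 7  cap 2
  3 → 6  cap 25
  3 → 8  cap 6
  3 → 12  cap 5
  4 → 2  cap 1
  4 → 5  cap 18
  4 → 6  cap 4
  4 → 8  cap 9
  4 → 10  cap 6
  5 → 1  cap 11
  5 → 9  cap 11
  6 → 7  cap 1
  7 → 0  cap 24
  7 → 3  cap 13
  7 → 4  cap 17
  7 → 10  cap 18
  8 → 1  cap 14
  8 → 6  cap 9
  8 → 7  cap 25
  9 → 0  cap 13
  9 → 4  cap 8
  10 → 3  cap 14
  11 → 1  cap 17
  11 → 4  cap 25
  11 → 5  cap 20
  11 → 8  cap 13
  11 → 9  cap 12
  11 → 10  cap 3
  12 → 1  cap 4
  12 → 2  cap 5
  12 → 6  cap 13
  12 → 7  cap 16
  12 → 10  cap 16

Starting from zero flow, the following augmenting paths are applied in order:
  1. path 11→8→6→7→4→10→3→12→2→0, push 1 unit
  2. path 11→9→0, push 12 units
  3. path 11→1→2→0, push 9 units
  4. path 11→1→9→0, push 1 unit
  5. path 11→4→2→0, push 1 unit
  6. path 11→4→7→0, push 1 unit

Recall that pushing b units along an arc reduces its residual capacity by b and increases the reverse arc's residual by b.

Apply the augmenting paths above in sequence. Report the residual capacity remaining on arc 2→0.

Residual capacity of (2,0): 6

after path 1 (11→8→6→7→4→10→3→12→2→0, push 1): res(2,0)=16
after path 2 (11→9→0, push 12): res(2,0)=16
after path 3 (11→1→2→0, push 9): res(2,0)=7
after path 4 (11→1→9→0, push 1): res(2,0)=7
after path 5 (11→4→2→0, push 1): res(2,0)=6
after path 6 (11→4→7→0, push 1): res(2,0)=6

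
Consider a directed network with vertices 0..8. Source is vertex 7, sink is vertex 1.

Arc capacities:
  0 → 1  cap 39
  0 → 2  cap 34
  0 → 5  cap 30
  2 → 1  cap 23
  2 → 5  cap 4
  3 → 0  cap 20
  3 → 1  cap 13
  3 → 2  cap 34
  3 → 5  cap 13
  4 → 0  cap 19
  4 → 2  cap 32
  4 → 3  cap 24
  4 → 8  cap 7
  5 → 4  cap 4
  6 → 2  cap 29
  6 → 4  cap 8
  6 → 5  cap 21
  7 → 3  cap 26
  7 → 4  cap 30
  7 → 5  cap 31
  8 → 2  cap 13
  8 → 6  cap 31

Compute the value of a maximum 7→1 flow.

augment #1: 7→3→1 bottleneck 13, total now 13
augment #2: 7→3→0→1 bottleneck 13, total now 26
augment #3: 7→4→0→1 bottleneck 19, total now 45
augment #4: 7→4→2→1 bottleneck 11, total now 56
augment #5: 7→5→4→2→1 bottleneck 4, total now 60

Maximum flow value: 60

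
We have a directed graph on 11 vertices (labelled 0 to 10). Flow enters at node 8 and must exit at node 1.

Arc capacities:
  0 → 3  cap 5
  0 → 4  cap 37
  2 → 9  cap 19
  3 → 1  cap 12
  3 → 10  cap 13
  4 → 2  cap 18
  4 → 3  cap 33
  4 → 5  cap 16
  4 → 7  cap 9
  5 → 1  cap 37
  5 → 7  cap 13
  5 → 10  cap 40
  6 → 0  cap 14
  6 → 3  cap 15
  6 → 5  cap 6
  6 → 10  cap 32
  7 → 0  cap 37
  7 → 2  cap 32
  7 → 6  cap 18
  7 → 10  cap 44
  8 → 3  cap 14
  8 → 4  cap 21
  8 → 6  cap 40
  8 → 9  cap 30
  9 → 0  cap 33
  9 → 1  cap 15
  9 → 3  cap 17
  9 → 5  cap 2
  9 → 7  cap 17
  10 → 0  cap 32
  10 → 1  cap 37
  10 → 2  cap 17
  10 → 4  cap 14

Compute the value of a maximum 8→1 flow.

augment #1: 8→3→1 bottleneck 12, total now 12
augment #2: 8→9→1 bottleneck 15, total now 27
augment #3: 8→3→10→1 bottleneck 2, total now 29
augment #4: 8→4→5→1 bottleneck 16, total now 45
augment #5: 8→6→5→1 bottleneck 6, total now 51
augment #6: 8→6→10→1 bottleneck 32, total now 83
augment #7: 8→9→5→1 bottleneck 2, total now 85
augment #8: 8→4→3→10→1 bottleneck 3, total now 88

Maximum flow value: 88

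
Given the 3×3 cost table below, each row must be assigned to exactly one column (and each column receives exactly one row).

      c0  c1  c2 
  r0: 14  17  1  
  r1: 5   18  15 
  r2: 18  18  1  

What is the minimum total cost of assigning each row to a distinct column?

optimal assignment: row0→col1 (cost 17), row1→col0 (cost 5), row2→col2 (cost 1)
total = 17 + 5 + 1 = 23

Minimum assignment cost: 23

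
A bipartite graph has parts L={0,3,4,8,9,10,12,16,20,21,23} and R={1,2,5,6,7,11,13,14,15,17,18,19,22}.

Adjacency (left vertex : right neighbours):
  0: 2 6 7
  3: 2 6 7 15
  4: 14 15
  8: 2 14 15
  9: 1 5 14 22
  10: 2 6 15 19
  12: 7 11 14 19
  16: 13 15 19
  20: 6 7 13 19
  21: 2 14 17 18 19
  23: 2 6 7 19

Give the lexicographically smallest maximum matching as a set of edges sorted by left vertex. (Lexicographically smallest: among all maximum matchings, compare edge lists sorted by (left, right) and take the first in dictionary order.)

Lex-smallest maximum matching: {(0,2), (3,6), (4,14), (8,15), (9,1), (10,19), (12,11), (16,13), (20,7), (21,17)}

|M| = 10 (so the lex-smallest maximum matching has 10 edges)
process left vertices in ascending order; for each, take the smallest-labelled available neighbour that still permits 10 edges overall, or leave it unmatched if none does
lex-smallest matching: {0-2, 3-6, 4-14, 8-15, 9-1, 10-19, 12-11, 16-13, 20-7, 21-17}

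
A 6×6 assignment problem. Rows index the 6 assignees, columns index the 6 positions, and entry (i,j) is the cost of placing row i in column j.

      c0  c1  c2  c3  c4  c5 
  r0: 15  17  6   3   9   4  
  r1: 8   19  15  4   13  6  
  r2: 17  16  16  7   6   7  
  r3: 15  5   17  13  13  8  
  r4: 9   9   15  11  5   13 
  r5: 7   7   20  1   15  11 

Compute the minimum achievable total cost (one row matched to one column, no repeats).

optimal assignment: row0→col2 (cost 6), row1→col0 (cost 8), row2→col5 (cost 7), row3→col1 (cost 5), row4→col4 (cost 5), row5→col3 (cost 1)
total = 6 + 8 + 7 + 5 + 5 + 1 = 32

Minimum assignment cost: 32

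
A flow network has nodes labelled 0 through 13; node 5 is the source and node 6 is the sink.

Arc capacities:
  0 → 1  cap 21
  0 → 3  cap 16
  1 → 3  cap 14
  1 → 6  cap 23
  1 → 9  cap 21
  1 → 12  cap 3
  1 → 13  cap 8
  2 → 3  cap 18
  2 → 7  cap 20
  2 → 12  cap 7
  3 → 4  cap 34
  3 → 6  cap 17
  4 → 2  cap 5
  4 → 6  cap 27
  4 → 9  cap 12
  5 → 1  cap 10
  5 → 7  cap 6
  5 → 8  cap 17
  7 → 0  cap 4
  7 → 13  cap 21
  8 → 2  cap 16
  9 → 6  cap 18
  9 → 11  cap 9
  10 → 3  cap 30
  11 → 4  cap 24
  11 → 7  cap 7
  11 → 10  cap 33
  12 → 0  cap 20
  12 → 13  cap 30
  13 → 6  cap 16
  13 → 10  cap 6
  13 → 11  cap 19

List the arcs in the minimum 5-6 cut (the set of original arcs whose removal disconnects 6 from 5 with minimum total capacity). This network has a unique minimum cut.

Min-cut arcs: {(5,1), (5,7), (8,2)} (total capacity 32)

augment #1: 5→1→6 push 10
augment #2: 5→7→13→6 push 6
augment #3: 5→8→2→3→6 push 16
max flow = 32; residual-reachable set from 5 gives S-side
cut edges (S→T): {(5,1), (5,7), (8,2)} total cap 32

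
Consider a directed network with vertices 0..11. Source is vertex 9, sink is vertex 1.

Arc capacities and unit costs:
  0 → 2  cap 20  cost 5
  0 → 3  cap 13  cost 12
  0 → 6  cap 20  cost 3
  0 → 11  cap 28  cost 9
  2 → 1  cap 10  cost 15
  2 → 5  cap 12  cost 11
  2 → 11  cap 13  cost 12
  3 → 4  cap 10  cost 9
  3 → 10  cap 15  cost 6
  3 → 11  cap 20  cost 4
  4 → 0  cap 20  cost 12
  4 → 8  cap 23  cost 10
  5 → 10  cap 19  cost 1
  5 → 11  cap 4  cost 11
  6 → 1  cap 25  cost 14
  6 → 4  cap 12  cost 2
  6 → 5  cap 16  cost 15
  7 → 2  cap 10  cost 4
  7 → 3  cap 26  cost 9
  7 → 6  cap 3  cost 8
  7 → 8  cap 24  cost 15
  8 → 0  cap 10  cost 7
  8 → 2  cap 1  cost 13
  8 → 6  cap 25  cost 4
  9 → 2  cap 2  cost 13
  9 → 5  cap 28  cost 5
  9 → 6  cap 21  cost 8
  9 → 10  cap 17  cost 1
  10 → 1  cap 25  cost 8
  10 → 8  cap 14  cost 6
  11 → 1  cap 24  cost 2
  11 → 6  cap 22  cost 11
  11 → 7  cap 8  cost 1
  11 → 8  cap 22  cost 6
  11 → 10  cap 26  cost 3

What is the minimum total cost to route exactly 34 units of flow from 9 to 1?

shortest-cost path #1: 9→10→1 push 17 @ unit cost 9 (adds 153)
shortest-cost path #2: 9→5→10→1 push 8 @ unit cost 14 (adds 112)
shortest-cost path #3: 9→5→11→1 push 4 @ unit cost 18 (adds 72)
shortest-cost path #4: 9→6→1 push 5 @ unit cost 22 (adds 110)
total cost = 447

Minimum cost for 34 units: 447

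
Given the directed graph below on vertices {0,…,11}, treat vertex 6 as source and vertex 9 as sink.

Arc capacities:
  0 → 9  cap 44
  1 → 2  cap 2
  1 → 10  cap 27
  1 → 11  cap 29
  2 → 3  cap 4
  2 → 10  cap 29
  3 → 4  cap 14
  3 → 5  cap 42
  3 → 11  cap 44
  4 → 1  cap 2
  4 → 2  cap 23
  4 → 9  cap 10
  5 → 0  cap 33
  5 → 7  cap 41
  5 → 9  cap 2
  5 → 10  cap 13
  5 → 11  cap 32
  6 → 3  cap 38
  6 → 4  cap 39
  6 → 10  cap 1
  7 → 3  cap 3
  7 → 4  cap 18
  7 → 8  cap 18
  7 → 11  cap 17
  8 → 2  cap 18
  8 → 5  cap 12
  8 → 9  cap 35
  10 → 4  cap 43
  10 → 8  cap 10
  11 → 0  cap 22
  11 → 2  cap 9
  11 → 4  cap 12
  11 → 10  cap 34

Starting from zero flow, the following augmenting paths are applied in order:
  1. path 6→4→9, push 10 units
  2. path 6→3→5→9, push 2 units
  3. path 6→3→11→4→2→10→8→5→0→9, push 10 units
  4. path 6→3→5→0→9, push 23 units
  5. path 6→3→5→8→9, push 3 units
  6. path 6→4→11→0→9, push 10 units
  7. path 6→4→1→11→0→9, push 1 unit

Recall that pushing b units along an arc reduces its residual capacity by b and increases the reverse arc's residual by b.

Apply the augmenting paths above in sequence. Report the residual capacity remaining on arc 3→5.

Residual capacity of (3,5): 14

after path 1 (6→4→9, push 10): res(3,5)=42
after path 2 (6→3→5→9, push 2): res(3,5)=40
after path 3 (6→3→11→4→2→10→8→5→0→9, push 10): res(3,5)=40
after path 4 (6→3→5→0→9, push 23): res(3,5)=17
after path 5 (6→3→5→8→9, push 3): res(3,5)=14
after path 6 (6→4→11→0→9, push 10): res(3,5)=14
after path 7 (6→4→1→11→0→9, push 1): res(3,5)=14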